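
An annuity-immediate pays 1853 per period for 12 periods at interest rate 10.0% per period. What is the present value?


PV = PMT * (1 - (1+i)^(-n)) / i
= 1853 * (1 - (1+0.1)^(-12)) / 0.1
= 1853 * (1 - 0.318631) / 0.1
= 1853 * 6.813692
= 12625.7709


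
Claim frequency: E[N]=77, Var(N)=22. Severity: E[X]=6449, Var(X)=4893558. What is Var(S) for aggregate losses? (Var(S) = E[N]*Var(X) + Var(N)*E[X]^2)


Var(S) = E[N]*Var(X) + Var(N)*E[X]^2
= 77*4893558 + 22*6449^2
= 376803966 + 914971222
= 1.2918e+09


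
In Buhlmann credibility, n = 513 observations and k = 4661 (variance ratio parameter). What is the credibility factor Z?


Z = n / (n + k)
= 513 / (513 + 4661)
= 513 / 5174
= 0.0991


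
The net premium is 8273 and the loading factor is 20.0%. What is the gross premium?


Gross = net * (1 + loading)
= 8273 * (1 + 0.2)
= 8273 * 1.2
= 9927.6


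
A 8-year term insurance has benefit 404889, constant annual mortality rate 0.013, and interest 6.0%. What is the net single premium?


NSP = benefit * sum_{k=0}^{n-1} k_p_x * q * v^(k+1)
With constant q=0.013, v=0.943396
Sum = 0.077456
NSP = 404889 * 0.077456
= 31361.1054


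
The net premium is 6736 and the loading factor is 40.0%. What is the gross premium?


Gross = net * (1 + loading)
= 6736 * (1 + 0.4)
= 6736 * 1.4
= 9430.4


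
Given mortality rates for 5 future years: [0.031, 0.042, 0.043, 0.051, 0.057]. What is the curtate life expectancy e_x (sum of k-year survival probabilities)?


e_x = sum_{k=1}^{n} k_p_x
k_p_x values:
  1_p_x = 0.969
  2_p_x = 0.928302
  3_p_x = 0.888385
  4_p_x = 0.843077
  5_p_x = 0.795022
e_x = 4.4238


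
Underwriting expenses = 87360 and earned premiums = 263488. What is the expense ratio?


Expense ratio = expenses / premiums
= 87360 / 263488
= 0.3316


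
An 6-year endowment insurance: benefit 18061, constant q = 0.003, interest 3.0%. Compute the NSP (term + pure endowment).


Term component = 291.4025
Pure endowment = 6_p_x * v^6 * benefit = 0.982134 * 0.837484 * 18061 = 14855.5725
NSP = 15146.975


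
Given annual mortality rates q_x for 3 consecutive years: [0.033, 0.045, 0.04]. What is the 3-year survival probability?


p_k = 1 - q_k for each year
Survival = product of (1 - q_k)
= 0.967 * 0.955 * 0.96
= 0.8865


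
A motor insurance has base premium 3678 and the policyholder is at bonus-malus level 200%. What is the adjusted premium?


adjusted = base * BM_level / 100
= 3678 * 200 / 100
= 3678 * 2.0
= 7356.0


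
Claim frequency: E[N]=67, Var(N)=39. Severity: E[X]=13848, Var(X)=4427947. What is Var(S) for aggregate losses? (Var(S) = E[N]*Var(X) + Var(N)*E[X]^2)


Var(S) = E[N]*Var(X) + Var(N)*E[X]^2
= 67*4427947 + 39*13848^2
= 296672449 + 7478917056
= 7.7756e+09


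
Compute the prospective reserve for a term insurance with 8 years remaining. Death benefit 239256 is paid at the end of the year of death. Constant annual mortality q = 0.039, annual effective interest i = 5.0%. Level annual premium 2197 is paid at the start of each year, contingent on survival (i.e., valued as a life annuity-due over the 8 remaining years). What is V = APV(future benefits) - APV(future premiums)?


v = 1/(1+i) = 0.952381
APV(future benefits) per unit = sum_{k=0}^{7} k_p_x * q * v^(k+1) = 0.222454
APV(future benefits) = 239256 * 0.222454 = 53223.4503
Life annuity-due factor ä_{x:8} = sum_{k=0}^{7} k_p_x * v^k = 5.989146
APV(future premiums) = 2197 * 5.989146 = 13158.1531
V = 53223.4503 - 13158.1531
= 40065.2972


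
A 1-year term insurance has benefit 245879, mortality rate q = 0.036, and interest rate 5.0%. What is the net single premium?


NSP = benefit * q * v
v = 1/(1+i) = 0.952381
NSP = 245879 * 0.036 * 0.952381
= 8430.1371


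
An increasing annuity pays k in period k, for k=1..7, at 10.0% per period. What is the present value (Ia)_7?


(Ia)_n = sum_{k=1}^{n} k * v^k, v = 1/(1+i)
v = 0.909091
Sum computed term by term:
(Ia)_7 = 17.6315


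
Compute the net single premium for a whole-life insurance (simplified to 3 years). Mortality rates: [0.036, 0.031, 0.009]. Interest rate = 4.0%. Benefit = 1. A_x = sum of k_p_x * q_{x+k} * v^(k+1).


v = 0.961538
Year 0: k_p_x=1.0, q=0.036, term=0.034615
Year 1: k_p_x=0.964, q=0.031, term=0.027629
Year 2: k_p_x=0.934116, q=0.009, term=0.007474
A_x = 0.0697


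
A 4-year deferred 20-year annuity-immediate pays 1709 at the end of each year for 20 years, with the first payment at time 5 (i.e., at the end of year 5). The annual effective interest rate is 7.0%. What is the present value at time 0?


PV at time 4 of the 20-year annuity-immediate:
a_n = 1709 * (1-(1+0.07)^(-20))/0.07 = 18105.1703
Discount back 4 years to time 0:
PV = 18105.1703 * (1+0.07)^(-4)
= 18105.1703 * 0.762895
= 13812.3478


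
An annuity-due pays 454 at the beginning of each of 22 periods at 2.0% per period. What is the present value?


PV_due = PMT * (1-(1+i)^(-n))/i * (1+i)
PV_immediate = 8016.7539
PV_due = 8016.7539 * 1.02
= 8177.089


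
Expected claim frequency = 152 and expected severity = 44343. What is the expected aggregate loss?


E[S] = E[N] * E[X]
= 152 * 44343
= 6.7401e+06


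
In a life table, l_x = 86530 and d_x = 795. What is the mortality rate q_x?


q_x = d_x / l_x
= 795 / 86530
= 0.0092


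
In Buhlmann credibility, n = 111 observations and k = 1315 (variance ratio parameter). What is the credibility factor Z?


Z = n / (n + k)
= 111 / (111 + 1315)
= 111 / 1426
= 0.0778


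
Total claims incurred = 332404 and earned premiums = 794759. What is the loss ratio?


Loss ratio = claims / premiums
= 332404 / 794759
= 0.4182


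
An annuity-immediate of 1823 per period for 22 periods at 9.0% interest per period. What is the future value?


FV = PMT * ((1+i)^n - 1) / i
= 1823 * ((1.09)^22 - 1) / 0.09
= 1823 * (6.6586 - 1) / 0.09
= 114618.0954


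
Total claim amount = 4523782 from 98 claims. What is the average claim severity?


severity = total / number
= 4523782 / 98
= 46161.0408


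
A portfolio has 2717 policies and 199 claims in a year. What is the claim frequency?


frequency = claims / policies
= 199 / 2717
= 0.0732


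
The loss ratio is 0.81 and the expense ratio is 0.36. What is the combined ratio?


Combined ratio = loss ratio + expense ratio
= 0.81 + 0.36
= 1.17


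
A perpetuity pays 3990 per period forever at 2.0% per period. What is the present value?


PV = PMT / i
= 3990 / 0.02
= 199500.0


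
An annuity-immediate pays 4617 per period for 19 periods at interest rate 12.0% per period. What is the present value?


PV = PMT * (1 - (1+i)^(-n)) / i
= 4617 * (1 - (1+0.12)^(-19)) / 0.12
= 4617 * (1 - 0.116107) / 0.12
= 4617 * 7.365777
= 34007.7918


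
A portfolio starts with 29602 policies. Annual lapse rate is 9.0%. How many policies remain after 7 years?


remaining = initial * (1 - lapse)^years
= 29602 * (1 - 0.09)^7
= 29602 * 0.516761
= 15297.1597


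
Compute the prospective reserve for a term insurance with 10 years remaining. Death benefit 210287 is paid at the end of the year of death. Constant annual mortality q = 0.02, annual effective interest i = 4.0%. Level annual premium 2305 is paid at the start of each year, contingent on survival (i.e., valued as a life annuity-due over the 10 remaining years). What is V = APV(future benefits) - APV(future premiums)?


v = 1/(1+i) = 0.961538
APV(future benefits) per unit = sum_{k=0}^{9} k_p_x * q * v^(k+1) = 0.149338
APV(future benefits) = 210287 * 0.149338 = 31403.9023
Life annuity-due factor ä_{x:10} = sum_{k=0}^{9} k_p_x * v^k = 7.765591
APV(future premiums) = 2305 * 7.765591 = 17899.6882
V = 31403.9023 - 17899.6882
= 13504.2141


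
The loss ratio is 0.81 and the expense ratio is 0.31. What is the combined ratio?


Combined ratio = loss ratio + expense ratio
= 0.81 + 0.31
= 1.12


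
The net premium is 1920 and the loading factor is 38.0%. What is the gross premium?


Gross = net * (1 + loading)
= 1920 * (1 + 0.38)
= 1920 * 1.38
= 2649.6


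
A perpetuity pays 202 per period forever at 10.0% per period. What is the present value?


PV = PMT / i
= 202 / 0.1
= 2020.0


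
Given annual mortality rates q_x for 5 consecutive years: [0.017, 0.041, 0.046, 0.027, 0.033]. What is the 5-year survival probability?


p_k = 1 - q_k for each year
Survival = product of (1 - q_k)
= 0.983 * 0.959 * 0.954 * 0.973 * 0.967
= 0.8462


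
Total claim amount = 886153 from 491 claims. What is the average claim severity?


severity = total / number
= 886153 / 491
= 1804.7923


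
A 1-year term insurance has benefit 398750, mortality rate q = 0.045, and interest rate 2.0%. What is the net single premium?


NSP = benefit * q * v
v = 1/(1+i) = 0.980392
NSP = 398750 * 0.045 * 0.980392
= 17591.9118


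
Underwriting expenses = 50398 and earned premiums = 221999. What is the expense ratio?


Expense ratio = expenses / premiums
= 50398 / 221999
= 0.227


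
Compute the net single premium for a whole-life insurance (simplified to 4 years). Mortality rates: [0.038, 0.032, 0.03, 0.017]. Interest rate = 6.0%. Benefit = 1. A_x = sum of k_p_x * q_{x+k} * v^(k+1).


v = 0.943396
Year 0: k_p_x=1.0, q=0.038, term=0.035849
Year 1: k_p_x=0.962, q=0.032, term=0.027398
Year 2: k_p_x=0.931216, q=0.03, term=0.023456
Year 3: k_p_x=0.90328, q=0.017, term=0.012163
A_x = 0.0989


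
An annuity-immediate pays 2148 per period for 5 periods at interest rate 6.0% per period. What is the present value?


PV = PMT * (1 - (1+i)^(-n)) / i
= 2148 * (1 - (1+0.06)^(-5)) / 0.06
= 2148 * (1 - 0.747258) / 0.06
= 2148 * 4.212364
= 9048.1574


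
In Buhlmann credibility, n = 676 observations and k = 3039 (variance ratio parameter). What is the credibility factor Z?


Z = n / (n + k)
= 676 / (676 + 3039)
= 676 / 3715
= 0.182


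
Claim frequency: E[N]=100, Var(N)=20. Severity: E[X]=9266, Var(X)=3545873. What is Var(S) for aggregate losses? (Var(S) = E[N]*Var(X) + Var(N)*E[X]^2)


Var(S) = E[N]*Var(X) + Var(N)*E[X]^2
= 100*3545873 + 20*9266^2
= 354587300 + 1717175120
= 2.0718e+09


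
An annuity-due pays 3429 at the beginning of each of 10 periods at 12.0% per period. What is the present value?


PV_due = PMT * (1-(1+i)^(-n))/i * (1+i)
PV_immediate = 19374.6148
PV_due = 19374.6148 * 1.12
= 21699.5685


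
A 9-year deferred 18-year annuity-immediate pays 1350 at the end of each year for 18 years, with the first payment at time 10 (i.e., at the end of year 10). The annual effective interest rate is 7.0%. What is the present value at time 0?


PV at time 9 of the 18-year annuity-immediate:
a_n = 1350 * (1-(1+0.07)^(-18))/0.07 = 13579.7673
Discount back 9 years to time 0:
PV = 13579.7673 * (1+0.07)^(-9)
= 13579.7673 * 0.543934
= 7386.4937


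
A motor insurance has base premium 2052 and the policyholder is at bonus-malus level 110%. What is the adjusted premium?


adjusted = base * BM_level / 100
= 2052 * 110 / 100
= 2052 * 1.1
= 2257.2


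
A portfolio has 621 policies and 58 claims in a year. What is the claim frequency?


frequency = claims / policies
= 58 / 621
= 0.0934


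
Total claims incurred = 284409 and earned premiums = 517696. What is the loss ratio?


Loss ratio = claims / premiums
= 284409 / 517696
= 0.5494


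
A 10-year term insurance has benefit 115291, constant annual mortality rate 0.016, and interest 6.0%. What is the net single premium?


NSP = benefit * sum_{k=0}^{n-1} k_p_x * q * v^(k+1)
With constant q=0.016, v=0.943396
Sum = 0.110481
NSP = 115291 * 0.110481
= 12737.4128


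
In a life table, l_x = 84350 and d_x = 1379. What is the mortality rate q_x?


q_x = d_x / l_x
= 1379 / 84350
= 0.0163


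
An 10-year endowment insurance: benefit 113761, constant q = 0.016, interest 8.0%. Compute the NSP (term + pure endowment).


Term component = 11486.1239
Pure endowment = 10_p_x * v^10 * benefit = 0.851042 * 0.463193 * 113761 = 44844.2568
NSP = 56330.3806


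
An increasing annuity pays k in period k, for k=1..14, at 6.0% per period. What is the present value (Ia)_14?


(Ia)_n = sum_{k=1}^{n} k * v^k, v = 1/(1+i)
v = 0.943396
Sum computed term by term:
(Ia)_14 = 61.0078


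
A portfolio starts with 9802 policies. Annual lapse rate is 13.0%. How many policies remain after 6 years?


remaining = initial * (1 - lapse)^years
= 9802 * (1 - 0.13)^6
= 9802 * 0.433626
= 4250.404


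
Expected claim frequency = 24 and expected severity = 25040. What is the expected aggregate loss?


E[S] = E[N] * E[X]
= 24 * 25040
= 600960


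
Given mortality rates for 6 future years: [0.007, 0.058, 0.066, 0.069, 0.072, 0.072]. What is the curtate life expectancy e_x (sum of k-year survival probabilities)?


e_x = sum_{k=1}^{n} k_p_x
k_p_x values:
  1_p_x = 0.993
  2_p_x = 0.935406
  3_p_x = 0.873669
  4_p_x = 0.813386
  5_p_x = 0.754822
  6_p_x = 0.700475
e_x = 5.0708


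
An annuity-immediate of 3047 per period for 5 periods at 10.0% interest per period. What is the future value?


FV = PMT * ((1+i)^n - 1) / i
= 3047 * ((1.1)^5 - 1) / 0.1
= 3047 * (1.61051 - 1) / 0.1
= 18602.2397


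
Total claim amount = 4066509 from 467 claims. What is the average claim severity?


severity = total / number
= 4066509 / 467
= 8707.7281


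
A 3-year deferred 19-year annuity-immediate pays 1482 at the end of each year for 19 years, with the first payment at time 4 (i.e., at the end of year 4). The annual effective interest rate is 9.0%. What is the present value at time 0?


PV at time 3 of the 19-year annuity-immediate:
a_n = 1482 * (1-(1+0.09)^(-19))/0.09 = 13264.0701
Discount back 3 years to time 0:
PV = 13264.0701 * (1+0.09)^(-3)
= 13264.0701 * 0.772183
= 10242.2958


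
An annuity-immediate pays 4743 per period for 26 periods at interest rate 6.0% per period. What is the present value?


PV = PMT * (1 - (1+i)^(-n)) / i
= 4743 * (1 - (1+0.06)^(-26)) / 0.06
= 4743 * (1 - 0.21981) / 0.06
= 4743 * 13.003166
= 61674.0172


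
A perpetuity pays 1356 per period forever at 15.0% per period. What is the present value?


PV = PMT / i
= 1356 / 0.15
= 9040.0


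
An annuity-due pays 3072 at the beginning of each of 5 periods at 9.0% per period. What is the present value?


PV_due = PMT * (1-(1+i)^(-n))/i * (1+i)
PV_immediate = 11949.0087
PV_due = 11949.0087 * 1.09
= 13024.4195


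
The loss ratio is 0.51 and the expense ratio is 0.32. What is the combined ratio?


Combined ratio = loss ratio + expense ratio
= 0.51 + 0.32
= 0.83


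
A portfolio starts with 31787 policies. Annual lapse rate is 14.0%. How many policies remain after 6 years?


remaining = initial * (1 - lapse)^years
= 31787 * (1 - 0.14)^6
= 31787 * 0.404567
= 12859.9787


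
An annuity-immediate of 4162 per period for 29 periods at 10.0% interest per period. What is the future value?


FV = PMT * ((1+i)^n - 1) / i
= 4162 * ((1.1)^29 - 1) / 0.1
= 4162 * (15.863093 - 1) / 0.1
= 618601.9295


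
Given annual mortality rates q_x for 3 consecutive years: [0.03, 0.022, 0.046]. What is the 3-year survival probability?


p_k = 1 - q_k for each year
Survival = product of (1 - q_k)
= 0.97 * 0.978 * 0.954
= 0.905


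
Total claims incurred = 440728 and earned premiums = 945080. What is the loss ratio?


Loss ratio = claims / premiums
= 440728 / 945080
= 0.4663


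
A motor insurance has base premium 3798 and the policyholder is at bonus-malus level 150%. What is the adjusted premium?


adjusted = base * BM_level / 100
= 3798 * 150 / 100
= 3798 * 1.5
= 5697.0


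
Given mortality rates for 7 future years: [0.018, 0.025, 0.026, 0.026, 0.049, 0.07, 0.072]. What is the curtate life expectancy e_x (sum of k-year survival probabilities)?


e_x = sum_{k=1}^{n} k_p_x
k_p_x values:
  1_p_x = 0.982
  2_p_x = 0.95745
  3_p_x = 0.932556
  4_p_x = 0.90831
  5_p_x = 0.863803
  6_p_x = 0.803336
  7_p_x = 0.745496
e_x = 6.193


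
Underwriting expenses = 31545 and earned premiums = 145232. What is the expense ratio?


Expense ratio = expenses / premiums
= 31545 / 145232
= 0.2172


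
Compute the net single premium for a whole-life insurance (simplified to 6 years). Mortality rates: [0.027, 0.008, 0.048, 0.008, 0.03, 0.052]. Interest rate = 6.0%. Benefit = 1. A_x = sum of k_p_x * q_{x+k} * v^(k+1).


v = 0.943396
Year 0: k_p_x=1.0, q=0.027, term=0.025472
Year 1: k_p_x=0.973, q=0.008, term=0.006928
Year 2: k_p_x=0.965216, q=0.048, term=0.0389
Year 3: k_p_x=0.918886, q=0.008, term=0.005823
Year 4: k_p_x=0.911535, q=0.03, term=0.020435
Year 5: k_p_x=0.884189, q=0.052, term=0.032413
A_x = 0.13


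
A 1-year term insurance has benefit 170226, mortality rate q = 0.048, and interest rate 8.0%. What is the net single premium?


NSP = benefit * q * v
v = 1/(1+i) = 0.925926
NSP = 170226 * 0.048 * 0.925926
= 7565.6


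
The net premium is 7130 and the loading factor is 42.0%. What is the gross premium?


Gross = net * (1 + loading)
= 7130 * (1 + 0.42)
= 7130 * 1.42
= 10124.6


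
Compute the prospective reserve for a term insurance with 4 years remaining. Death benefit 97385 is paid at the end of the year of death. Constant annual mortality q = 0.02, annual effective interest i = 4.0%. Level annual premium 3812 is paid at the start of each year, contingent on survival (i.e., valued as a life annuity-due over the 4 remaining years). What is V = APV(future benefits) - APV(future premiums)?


v = 1/(1+i) = 0.961538
APV(future benefits) per unit = sum_{k=0}^{3} k_p_x * q * v^(k+1) = 0.070519
APV(future benefits) = 97385 * 0.070519 = 6867.4549
Life annuity-due factor ä_{x:4} = sum_{k=0}^{3} k_p_x * v^k = 3.666968
APV(future premiums) = 3812 * 3.666968 = 13978.481
V = 6867.4549 - 13978.481
= -7111.0262


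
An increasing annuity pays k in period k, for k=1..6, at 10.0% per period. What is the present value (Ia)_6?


(Ia)_n = sum_{k=1}^{n} k * v^k, v = 1/(1+i)
v = 0.909091
Sum computed term by term:
(Ia)_6 = 14.0394


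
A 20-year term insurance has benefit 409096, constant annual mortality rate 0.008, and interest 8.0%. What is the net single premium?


NSP = benefit * sum_{k=0}^{n-1} k_p_x * q * v^(k+1)
With constant q=0.008, v=0.925926
Sum = 0.074299
NSP = 409096 * 0.074299
= 30395.5232


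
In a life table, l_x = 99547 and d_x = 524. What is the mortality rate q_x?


q_x = d_x / l_x
= 524 / 99547
= 0.0053


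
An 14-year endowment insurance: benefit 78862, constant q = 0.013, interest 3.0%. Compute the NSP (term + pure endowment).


Term component = 10718.1374
Pure endowment = 14_p_x * v^14 * benefit = 0.832607 * 0.661118 * 78862 = 43409.6994
NSP = 54127.8368


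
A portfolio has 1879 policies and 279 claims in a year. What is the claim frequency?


frequency = claims / policies
= 279 / 1879
= 0.1485


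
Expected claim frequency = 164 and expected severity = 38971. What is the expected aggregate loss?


E[S] = E[N] * E[X]
= 164 * 38971
= 6.3912e+06


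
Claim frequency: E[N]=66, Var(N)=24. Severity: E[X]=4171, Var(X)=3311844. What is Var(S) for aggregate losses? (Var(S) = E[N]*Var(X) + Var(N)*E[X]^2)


Var(S) = E[N]*Var(X) + Var(N)*E[X]^2
= 66*3311844 + 24*4171^2
= 218581704 + 417533784
= 6.3612e+08


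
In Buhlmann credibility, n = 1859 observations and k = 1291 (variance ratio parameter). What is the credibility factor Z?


Z = n / (n + k)
= 1859 / (1859 + 1291)
= 1859 / 3150
= 0.5902


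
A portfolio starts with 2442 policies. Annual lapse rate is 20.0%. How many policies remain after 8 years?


remaining = initial * (1 - lapse)^years
= 2442 * (1 - 0.2)^8
= 2442 * 0.167772
= 409.6996


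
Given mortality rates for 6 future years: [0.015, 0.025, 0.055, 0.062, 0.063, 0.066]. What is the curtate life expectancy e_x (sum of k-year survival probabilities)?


e_x = sum_{k=1}^{n} k_p_x
k_p_x values:
  1_p_x = 0.985
  2_p_x = 0.960375
  3_p_x = 0.907554
  4_p_x = 0.851286
  5_p_x = 0.797655
  6_p_x = 0.74501
e_x = 5.2469


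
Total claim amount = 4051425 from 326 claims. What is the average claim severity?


severity = total / number
= 4051425 / 326
= 12427.684


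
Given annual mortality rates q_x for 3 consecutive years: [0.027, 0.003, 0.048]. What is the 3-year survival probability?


p_k = 1 - q_k for each year
Survival = product of (1 - q_k)
= 0.973 * 0.997 * 0.952
= 0.9235


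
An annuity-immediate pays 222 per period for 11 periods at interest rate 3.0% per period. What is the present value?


PV = PMT * (1 - (1+i)^(-n)) / i
= 222 * (1 - (1+0.03)^(-11)) / 0.03
= 222 * (1 - 0.722421) / 0.03
= 222 * 9.252624
= 2054.0826


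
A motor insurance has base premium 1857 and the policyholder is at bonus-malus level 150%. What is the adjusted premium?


adjusted = base * BM_level / 100
= 1857 * 150 / 100
= 1857 * 1.5
= 2785.5


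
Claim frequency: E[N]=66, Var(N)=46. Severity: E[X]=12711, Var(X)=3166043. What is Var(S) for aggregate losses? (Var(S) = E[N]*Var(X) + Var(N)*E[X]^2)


Var(S) = E[N]*Var(X) + Var(N)*E[X]^2
= 66*3166043 + 46*12711^2
= 208958838 + 7432197966
= 7.6412e+09


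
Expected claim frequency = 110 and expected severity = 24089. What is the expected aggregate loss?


E[S] = E[N] * E[X]
= 110 * 24089
= 2.6498e+06


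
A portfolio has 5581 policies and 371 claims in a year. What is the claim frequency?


frequency = claims / policies
= 371 / 5581
= 0.0665


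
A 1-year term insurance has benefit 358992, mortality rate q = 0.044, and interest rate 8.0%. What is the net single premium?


NSP = benefit * q * v
v = 1/(1+i) = 0.925926
NSP = 358992 * 0.044 * 0.925926
= 14625.6


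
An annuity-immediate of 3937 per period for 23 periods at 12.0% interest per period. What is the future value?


FV = PMT * ((1+i)^n - 1) / i
= 3937 * ((1.12)^23 - 1) / 0.12
= 3937 * (13.552347 - 1) / 0.12
= 411821.5931


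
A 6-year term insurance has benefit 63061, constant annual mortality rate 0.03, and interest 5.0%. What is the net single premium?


NSP = benefit * sum_{k=0}^{n-1} k_p_x * q * v^(k+1)
With constant q=0.03, v=0.952381
Sum = 0.141909
NSP = 63061 * 0.141909
= 8948.9108


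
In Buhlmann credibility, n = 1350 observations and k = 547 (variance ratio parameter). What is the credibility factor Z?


Z = n / (n + k)
= 1350 / (1350 + 547)
= 1350 / 1897
= 0.7116


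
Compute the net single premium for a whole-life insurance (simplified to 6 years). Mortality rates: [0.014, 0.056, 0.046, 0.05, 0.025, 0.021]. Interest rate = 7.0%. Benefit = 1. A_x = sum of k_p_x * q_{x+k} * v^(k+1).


v = 0.934579
Year 0: k_p_x=1.0, q=0.014, term=0.013084
Year 1: k_p_x=0.986, q=0.056, term=0.048228
Year 2: k_p_x=0.930784, q=0.046, term=0.034951
Year 3: k_p_x=0.887968, q=0.05, term=0.033871
Year 4: k_p_x=0.84357, q=0.025, term=0.015036
Year 5: k_p_x=0.82248, q=0.021, term=0.011509
A_x = 0.1567


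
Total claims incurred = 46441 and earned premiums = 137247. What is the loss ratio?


Loss ratio = claims / premiums
= 46441 / 137247
= 0.3384


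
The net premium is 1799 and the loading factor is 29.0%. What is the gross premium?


Gross = net * (1 + loading)
= 1799 * (1 + 0.29)
= 1799 * 1.29
= 2320.71


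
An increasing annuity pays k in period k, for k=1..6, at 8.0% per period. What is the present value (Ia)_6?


(Ia)_n = sum_{k=1}^{n} k * v^k, v = 1/(1+i)
v = 0.925926
Sum computed term by term:
(Ia)_6 = 15.1462


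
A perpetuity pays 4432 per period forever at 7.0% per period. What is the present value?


PV = PMT / i
= 4432 / 0.07
= 63314.2857


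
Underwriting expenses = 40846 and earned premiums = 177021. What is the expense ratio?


Expense ratio = expenses / premiums
= 40846 / 177021
= 0.2307


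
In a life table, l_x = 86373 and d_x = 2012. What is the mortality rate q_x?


q_x = d_x / l_x
= 2012 / 86373
= 0.0233


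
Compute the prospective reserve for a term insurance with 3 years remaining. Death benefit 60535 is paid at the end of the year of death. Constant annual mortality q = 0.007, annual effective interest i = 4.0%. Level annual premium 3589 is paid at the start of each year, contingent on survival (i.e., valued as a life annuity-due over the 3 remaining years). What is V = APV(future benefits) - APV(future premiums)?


v = 1/(1+i) = 0.961538
APV(future benefits) per unit = sum_{k=0}^{2} k_p_x * q * v^(k+1) = 0.019294
APV(future benefits) = 60535 * 0.019294 = 1167.9331
Life annuity-due factor ä_{x:3} = sum_{k=0}^{2} k_p_x * v^k = 2.866465
APV(future premiums) = 3589 * 2.866465 = 10287.7444
V = 1167.9331 - 10287.7444
= -9119.8113


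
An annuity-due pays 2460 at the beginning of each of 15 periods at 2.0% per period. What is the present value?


PV_due = PMT * (1-(1+i)^(-n))/i * (1+i)
PV_immediate = 31609.1882
PV_due = 31609.1882 * 1.02
= 32241.372


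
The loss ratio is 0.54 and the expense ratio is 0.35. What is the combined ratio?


Combined ratio = loss ratio + expense ratio
= 0.54 + 0.35
= 0.89


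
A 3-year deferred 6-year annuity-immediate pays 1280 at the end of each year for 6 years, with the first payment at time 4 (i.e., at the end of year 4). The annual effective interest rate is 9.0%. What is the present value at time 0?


PV at time 3 of the 6-year annuity-immediate:
a_n = 1280 * (1-(1+0.09)^(-6))/0.09 = 5741.9758
Discount back 3 years to time 0:
PV = 5741.9758 * (1+0.09)^(-3)
= 5741.9758 * 0.772183
= 4433.8589


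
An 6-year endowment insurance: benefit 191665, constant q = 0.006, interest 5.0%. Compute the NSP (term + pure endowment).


Term component = 5755.0553
Pure endowment = 6_p_x * v^6 * benefit = 0.964536 * 0.746215 * 191665 = 137951.1501
NSP = 143706.2054


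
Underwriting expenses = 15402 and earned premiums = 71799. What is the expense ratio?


Expense ratio = expenses / premiums
= 15402 / 71799
= 0.2145


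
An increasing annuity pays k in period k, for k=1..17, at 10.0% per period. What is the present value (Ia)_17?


(Ia)_n = sum_{k=1}^{n} k * v^k, v = 1/(1+i)
v = 0.909091
Sum computed term by term:
(Ia)_17 = 54.6035


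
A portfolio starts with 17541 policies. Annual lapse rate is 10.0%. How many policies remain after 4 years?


remaining = initial * (1 - lapse)^years
= 17541 * (1 - 0.1)^4
= 17541 * 0.6561
= 11508.6501


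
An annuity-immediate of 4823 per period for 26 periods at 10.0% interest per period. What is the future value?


FV = PMT * ((1+i)^n - 1) / i
= 4823 * ((1.1)^26 - 1) / 0.1
= 4823 * (11.918177 - 1) / 0.1
= 526583.6544


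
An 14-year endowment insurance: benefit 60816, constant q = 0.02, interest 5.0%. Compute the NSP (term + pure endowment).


Term component = 10761.9925
Pure endowment = 14_p_x * v^14 * benefit = 0.753642 * 0.505068 * 60816 = 23149.0261
NSP = 33911.0187


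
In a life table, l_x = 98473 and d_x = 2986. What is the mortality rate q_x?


q_x = d_x / l_x
= 2986 / 98473
= 0.0303


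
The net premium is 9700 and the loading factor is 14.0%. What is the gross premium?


Gross = net * (1 + loading)
= 9700 * (1 + 0.14)
= 9700 * 1.14
= 11058.0


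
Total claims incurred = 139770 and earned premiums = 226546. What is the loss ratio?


Loss ratio = claims / premiums
= 139770 / 226546
= 0.617


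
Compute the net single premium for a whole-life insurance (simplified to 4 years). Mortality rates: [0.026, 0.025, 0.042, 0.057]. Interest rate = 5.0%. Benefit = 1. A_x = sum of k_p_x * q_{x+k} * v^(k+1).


v = 0.952381
Year 0: k_p_x=1.0, q=0.026, term=0.024762
Year 1: k_p_x=0.974, q=0.025, term=0.022086
Year 2: k_p_x=0.94965, q=0.042, term=0.034454
Year 3: k_p_x=0.909765, q=0.057, term=0.042663
A_x = 0.124


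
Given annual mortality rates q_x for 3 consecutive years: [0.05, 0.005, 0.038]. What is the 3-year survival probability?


p_k = 1 - q_k for each year
Survival = product of (1 - q_k)
= 0.95 * 0.995 * 0.962
= 0.9093


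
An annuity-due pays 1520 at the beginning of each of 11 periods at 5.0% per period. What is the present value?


PV_due = PMT * (1-(1+i)^(-n))/i * (1+i)
PV_immediate = 12625.7496
PV_due = 12625.7496 * 1.05
= 13257.0371


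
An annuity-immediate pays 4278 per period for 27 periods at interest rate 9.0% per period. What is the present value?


PV = PMT * (1 - (1+i)^(-n)) / i
= 4278 * (1 - (1+0.09)^(-27)) / 0.09
= 4278 * (1 - 0.097608) / 0.09
= 4278 * 10.02658
= 42893.7089


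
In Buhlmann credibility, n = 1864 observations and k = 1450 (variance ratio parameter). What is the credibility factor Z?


Z = n / (n + k)
= 1864 / (1864 + 1450)
= 1864 / 3314
= 0.5625


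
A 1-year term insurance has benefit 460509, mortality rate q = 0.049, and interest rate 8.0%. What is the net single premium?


NSP = benefit * q * v
v = 1/(1+i) = 0.925926
NSP = 460509 * 0.049 * 0.925926
= 20893.4639


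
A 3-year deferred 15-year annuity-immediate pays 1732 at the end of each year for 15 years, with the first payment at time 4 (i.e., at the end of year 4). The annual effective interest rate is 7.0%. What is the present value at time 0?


PV at time 3 of the 15-year annuity-immediate:
a_n = 1732 * (1-(1+0.07)^(-15))/0.07 = 15774.9071
Discount back 3 years to time 0:
PV = 15774.9071 * (1+0.07)^(-3)
= 15774.9071 * 0.816298
= 12877.0231


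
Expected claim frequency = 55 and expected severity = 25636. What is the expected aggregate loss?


E[S] = E[N] * E[X]
= 55 * 25636
= 1.4100e+06


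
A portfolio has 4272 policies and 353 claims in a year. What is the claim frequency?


frequency = claims / policies
= 353 / 4272
= 0.0826


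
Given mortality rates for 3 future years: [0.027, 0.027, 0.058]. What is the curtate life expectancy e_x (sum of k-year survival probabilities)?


e_x = sum_{k=1}^{n} k_p_x
k_p_x values:
  1_p_x = 0.973
  2_p_x = 0.946729
  3_p_x = 0.891819
e_x = 2.8115


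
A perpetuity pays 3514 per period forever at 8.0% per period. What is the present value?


PV = PMT / i
= 3514 / 0.08
= 43925.0


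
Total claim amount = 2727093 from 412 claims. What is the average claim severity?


severity = total / number
= 2727093 / 412
= 6619.1578


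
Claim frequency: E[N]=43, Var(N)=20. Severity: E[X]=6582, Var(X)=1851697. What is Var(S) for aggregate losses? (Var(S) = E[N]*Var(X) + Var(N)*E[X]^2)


Var(S) = E[N]*Var(X) + Var(N)*E[X]^2
= 43*1851697 + 20*6582^2
= 79622971 + 866454480
= 9.4608e+08


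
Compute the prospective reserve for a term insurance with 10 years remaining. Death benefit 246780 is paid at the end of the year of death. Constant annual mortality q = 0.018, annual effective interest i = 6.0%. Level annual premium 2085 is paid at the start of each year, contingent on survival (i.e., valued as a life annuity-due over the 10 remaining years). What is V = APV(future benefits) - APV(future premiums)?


v = 1/(1+i) = 0.943396
APV(future benefits) per unit = sum_{k=0}^{9} k_p_x * q * v^(k+1) = 0.123312
APV(future benefits) = 246780 * 0.123312 = 30431.028
Life annuity-due factor ä_{x:10} = sum_{k=0}^{9} k_p_x * v^k = 7.261729
APV(future premiums) = 2085 * 7.261729 = 15140.7045
V = 30431.028 - 15140.7045
= 15290.3235


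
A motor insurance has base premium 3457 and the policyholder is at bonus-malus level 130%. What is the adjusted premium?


adjusted = base * BM_level / 100
= 3457 * 130 / 100
= 3457 * 1.3
= 4494.1


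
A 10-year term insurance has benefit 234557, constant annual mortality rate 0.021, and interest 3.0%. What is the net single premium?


NSP = benefit * sum_{k=0}^{n-1} k_p_x * q * v^(k+1)
With constant q=0.021, v=0.970874
Sum = 0.163963
NSP = 234557 * 0.163963
= 38458.7366


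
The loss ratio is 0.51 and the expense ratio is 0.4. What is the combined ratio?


Combined ratio = loss ratio + expense ratio
= 0.51 + 0.4
= 0.91


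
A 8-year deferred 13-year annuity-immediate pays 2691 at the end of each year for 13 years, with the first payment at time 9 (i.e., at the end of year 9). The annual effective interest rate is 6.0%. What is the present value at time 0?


PV at time 8 of the 13-year annuity-immediate:
a_n = 2691 * (1-(1+0.06)^(-13))/0.06 = 23822.5699
Discount back 8 years to time 0:
PV = 23822.5699 * (1+0.06)^(-8)
= 23822.5699 * 0.627412
= 14946.575


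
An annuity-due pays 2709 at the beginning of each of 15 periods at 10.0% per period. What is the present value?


PV_due = PMT * (1-(1+i)^(-n))/i * (1+i)
PV_immediate = 20604.8694
PV_due = 20604.8694 * 1.1
= 22665.3563


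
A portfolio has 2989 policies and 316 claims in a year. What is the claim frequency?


frequency = claims / policies
= 316 / 2989
= 0.1057


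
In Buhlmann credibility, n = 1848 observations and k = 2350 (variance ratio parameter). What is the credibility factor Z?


Z = n / (n + k)
= 1848 / (1848 + 2350)
= 1848 / 4198
= 0.4402


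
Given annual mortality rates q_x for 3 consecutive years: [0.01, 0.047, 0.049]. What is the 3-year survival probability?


p_k = 1 - q_k for each year
Survival = product of (1 - q_k)
= 0.99 * 0.953 * 0.951
= 0.8972


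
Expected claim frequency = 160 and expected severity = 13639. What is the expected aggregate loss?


E[S] = E[N] * E[X]
= 160 * 13639
= 2.1822e+06


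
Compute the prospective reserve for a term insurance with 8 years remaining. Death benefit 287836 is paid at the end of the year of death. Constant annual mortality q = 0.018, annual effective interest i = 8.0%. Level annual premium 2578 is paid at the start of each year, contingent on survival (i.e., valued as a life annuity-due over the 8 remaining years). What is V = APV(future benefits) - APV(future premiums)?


v = 1/(1+i) = 0.925926
APV(future benefits) per unit = sum_{k=0}^{7} k_p_x * q * v^(k+1) = 0.097861
APV(future benefits) = 287836 * 0.097861 = 28168.0389
Life annuity-due factor ä_{x:8} = sum_{k=0}^{7} k_p_x * v^k = 5.871685
APV(future premiums) = 2578 * 5.871685 = 15137.204
V = 28168.0389 - 15137.204
= 13030.8349


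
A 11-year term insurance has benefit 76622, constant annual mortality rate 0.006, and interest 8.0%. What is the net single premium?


NSP = benefit * sum_{k=0}^{n-1} k_p_x * q * v^(k+1)
With constant q=0.006, v=0.925926
Sum = 0.041762
NSP = 76622 * 0.041762
= 3199.8915


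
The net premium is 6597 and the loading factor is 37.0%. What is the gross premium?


Gross = net * (1 + loading)
= 6597 * (1 + 0.37)
= 6597 * 1.37
= 9037.89


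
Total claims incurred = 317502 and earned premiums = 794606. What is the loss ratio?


Loss ratio = claims / premiums
= 317502 / 794606
= 0.3996


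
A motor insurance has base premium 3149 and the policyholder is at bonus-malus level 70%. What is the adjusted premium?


adjusted = base * BM_level / 100
= 3149 * 70 / 100
= 3149 * 0.7
= 2204.3


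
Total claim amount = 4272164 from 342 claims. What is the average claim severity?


severity = total / number
= 4272164 / 342
= 12491.7076


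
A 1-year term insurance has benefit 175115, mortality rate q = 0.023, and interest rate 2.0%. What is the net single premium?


NSP = benefit * q * v
v = 1/(1+i) = 0.980392
NSP = 175115 * 0.023 * 0.980392
= 3948.6716


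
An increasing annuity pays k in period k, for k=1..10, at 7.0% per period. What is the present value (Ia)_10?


(Ia)_n = sum_{k=1}^{n} k * v^k, v = 1/(1+i)
v = 0.934579
Sum computed term by term:
(Ia)_10 = 34.7391


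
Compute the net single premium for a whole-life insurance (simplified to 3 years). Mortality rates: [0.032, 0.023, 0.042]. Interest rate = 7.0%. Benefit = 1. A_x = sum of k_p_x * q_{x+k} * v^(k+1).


v = 0.934579
Year 0: k_p_x=1.0, q=0.032, term=0.029907
Year 1: k_p_x=0.968, q=0.023, term=0.019446
Year 2: k_p_x=0.945736, q=0.042, term=0.032424
A_x = 0.0818


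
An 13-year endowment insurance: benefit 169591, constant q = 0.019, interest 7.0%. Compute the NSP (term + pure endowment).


Term component = 24497.0449
Pure endowment = 13_p_x * v^13 * benefit = 0.779286 * 0.414964 * 169591 = 54841.6846
NSP = 79338.7295


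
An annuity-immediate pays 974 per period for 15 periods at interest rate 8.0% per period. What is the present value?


PV = PMT * (1 - (1+i)^(-n)) / i
= 974 * (1 - (1+0.08)^(-15)) / 0.08
= 974 * (1 - 0.315242) / 0.08
= 974 * 8.559479
= 8336.9322


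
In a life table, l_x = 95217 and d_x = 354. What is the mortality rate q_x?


q_x = d_x / l_x
= 354 / 95217
= 0.0037


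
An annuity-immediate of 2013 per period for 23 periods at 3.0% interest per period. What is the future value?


FV = PMT * ((1+i)^n - 1) / i
= 2013 * ((1.03)^23 - 1) / 0.03
= 2013 * (1.973587 - 1) / 0.03
= 65327.6549


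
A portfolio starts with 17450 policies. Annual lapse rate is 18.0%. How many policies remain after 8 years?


remaining = initial * (1 - lapse)^years
= 17450 * (1 - 0.18)^8
= 17450 * 0.204414
= 3567.0258


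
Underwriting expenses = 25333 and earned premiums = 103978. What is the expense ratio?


Expense ratio = expenses / premiums
= 25333 / 103978
= 0.2436


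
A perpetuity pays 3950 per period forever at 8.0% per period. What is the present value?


PV = PMT / i
= 3950 / 0.08
= 49375.0


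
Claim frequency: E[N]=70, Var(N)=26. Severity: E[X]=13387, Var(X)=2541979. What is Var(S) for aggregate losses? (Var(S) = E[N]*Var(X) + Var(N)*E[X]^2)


Var(S) = E[N]*Var(X) + Var(N)*E[X]^2
= 70*2541979 + 26*13387^2
= 177938530 + 4659505994
= 4.8374e+09


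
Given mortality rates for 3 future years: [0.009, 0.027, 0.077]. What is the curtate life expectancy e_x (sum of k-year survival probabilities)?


e_x = sum_{k=1}^{n} k_p_x
k_p_x values:
  1_p_x = 0.991
  2_p_x = 0.964243
  3_p_x = 0.889996
e_x = 2.8452


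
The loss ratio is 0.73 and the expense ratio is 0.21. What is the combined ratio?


Combined ratio = loss ratio + expense ratio
= 0.73 + 0.21
= 0.94


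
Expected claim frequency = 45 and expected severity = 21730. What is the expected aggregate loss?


E[S] = E[N] * E[X]
= 45 * 21730
= 977850


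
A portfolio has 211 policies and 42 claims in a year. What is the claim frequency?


frequency = claims / policies
= 42 / 211
= 0.1991


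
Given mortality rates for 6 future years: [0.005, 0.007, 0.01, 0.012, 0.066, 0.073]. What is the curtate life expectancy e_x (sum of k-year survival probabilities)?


e_x = sum_{k=1}^{n} k_p_x
k_p_x values:
  1_p_x = 0.995
  2_p_x = 0.988035
  3_p_x = 0.978155
  4_p_x = 0.966417
  5_p_x = 0.902633
  6_p_x = 0.836741
e_x = 5.667


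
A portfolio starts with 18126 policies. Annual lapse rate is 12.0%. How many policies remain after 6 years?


remaining = initial * (1 - lapse)^years
= 18126 * (1 - 0.12)^6
= 18126 * 0.464404
= 8417.7885


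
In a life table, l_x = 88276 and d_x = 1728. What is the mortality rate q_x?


q_x = d_x / l_x
= 1728 / 88276
= 0.0196


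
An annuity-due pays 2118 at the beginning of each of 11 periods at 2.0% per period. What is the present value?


PV_due = PMT * (1-(1+i)^(-n))/i * (1+i)
PV_immediate = 20728.5442
PV_due = 20728.5442 * 1.02
= 21143.115


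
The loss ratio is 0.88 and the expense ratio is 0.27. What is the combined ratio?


Combined ratio = loss ratio + expense ratio
= 0.88 + 0.27
= 1.15


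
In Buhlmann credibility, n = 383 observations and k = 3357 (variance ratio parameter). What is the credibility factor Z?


Z = n / (n + k)
= 383 / (383 + 3357)
= 383 / 3740
= 0.1024


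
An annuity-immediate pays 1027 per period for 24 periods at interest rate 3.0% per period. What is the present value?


PV = PMT * (1 - (1+i)^(-n)) / i
= 1027 * (1 - (1+0.03)^(-24)) / 0.03
= 1027 * (1 - 0.491934) / 0.03
= 1027 * 16.935542
= 17392.8018


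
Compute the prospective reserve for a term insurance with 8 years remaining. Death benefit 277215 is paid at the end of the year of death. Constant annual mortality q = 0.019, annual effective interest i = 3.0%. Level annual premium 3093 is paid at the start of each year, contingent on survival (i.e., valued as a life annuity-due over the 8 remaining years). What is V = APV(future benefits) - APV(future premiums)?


v = 1/(1+i) = 0.970874
APV(future benefits) per unit = sum_{k=0}^{7} k_p_x * q * v^(k+1) = 0.125205
APV(future benefits) = 277215 * 0.125205 = 34708.7726
Life annuity-due factor ä_{x:8} = sum_{k=0}^{7} k_p_x * v^k = 6.787442
APV(future premiums) = 3093 * 6.787442 = 20993.5592
V = 34708.7726 - 20993.5592
= 13715.2134
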